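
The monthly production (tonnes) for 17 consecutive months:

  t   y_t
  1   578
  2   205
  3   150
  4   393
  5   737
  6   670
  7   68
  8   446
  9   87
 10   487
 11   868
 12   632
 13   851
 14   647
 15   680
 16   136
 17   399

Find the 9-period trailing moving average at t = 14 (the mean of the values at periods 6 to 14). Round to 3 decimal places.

Sum of periods 6–14: 670 + 68 + 446 + 87 + 487 + 868 + 632 + 851 + 647 = 4756
Divide by 9: 4756 / 9 = 528.444

528.444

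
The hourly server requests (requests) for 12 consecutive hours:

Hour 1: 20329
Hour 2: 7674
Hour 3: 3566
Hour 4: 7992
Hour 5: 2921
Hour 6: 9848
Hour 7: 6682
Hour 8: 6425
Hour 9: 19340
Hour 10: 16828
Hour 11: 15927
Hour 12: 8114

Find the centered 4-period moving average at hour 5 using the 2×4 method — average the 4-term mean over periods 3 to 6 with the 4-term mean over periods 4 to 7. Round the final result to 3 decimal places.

6471.250

Sum over 3–6: 3566 + 7992 + 2921 + 9848 = 24327
Sum over 4–7: 7992 + 2921 + 9848 + 6682 = 27443
CMA at t=5 = (24327 + 27443) / (2·4) = 51770 / 8 = 6471.250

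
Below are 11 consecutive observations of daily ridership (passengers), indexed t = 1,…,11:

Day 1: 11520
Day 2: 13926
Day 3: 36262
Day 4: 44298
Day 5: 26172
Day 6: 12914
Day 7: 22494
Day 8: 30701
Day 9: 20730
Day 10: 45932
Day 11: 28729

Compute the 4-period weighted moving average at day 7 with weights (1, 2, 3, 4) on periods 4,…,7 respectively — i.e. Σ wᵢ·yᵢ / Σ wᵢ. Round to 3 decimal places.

Weighted sum: 1·44298 + 2·26172 + 3·12914 + 4·22494 = 44298 + 52344 + 38742 + 89976 = 225360
Weight total: 1 + 2 + 3 + 4 = 10
WMA = 225360 / 10 = 22536.000

22536.000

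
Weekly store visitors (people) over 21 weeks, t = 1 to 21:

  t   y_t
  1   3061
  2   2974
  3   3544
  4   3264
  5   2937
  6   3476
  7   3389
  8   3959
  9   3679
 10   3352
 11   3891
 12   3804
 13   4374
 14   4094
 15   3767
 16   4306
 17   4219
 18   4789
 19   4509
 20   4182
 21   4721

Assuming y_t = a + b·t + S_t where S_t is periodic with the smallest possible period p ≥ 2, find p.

5

First differences y_{t+1} − y_t: -87, 570, -280, -327, 539, -87, 570, -280, -327, 539, -87, 570, …
The difference pattern repeats every 5 terms and not for any smaller step, so p = 5.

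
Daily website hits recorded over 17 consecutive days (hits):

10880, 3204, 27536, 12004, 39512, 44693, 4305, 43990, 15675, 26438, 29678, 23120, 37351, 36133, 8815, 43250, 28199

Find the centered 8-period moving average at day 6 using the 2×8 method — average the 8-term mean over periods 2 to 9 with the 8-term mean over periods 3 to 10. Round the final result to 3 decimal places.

25317.000

Sum over 2–9: 3204 + 27536 + 12004 + 39512 + 44693 + 4305 + 43990 + 15675 = 190919
Sum over 3–10: 27536 + 12004 + 39512 + 44693 + 4305 + 43990 + 15675 + 26438 = 214153
CMA at t=6 = (190919 + 214153) / (2·8) = 405072 / 16 = 25317.000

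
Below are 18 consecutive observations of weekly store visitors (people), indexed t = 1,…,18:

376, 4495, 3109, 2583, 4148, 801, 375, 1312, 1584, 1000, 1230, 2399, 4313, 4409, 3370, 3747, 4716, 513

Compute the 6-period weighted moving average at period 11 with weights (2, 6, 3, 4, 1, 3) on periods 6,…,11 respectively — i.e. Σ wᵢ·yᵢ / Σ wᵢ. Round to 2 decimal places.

990.21

Weighted sum: 2·801 + 6·375 + 3·1312 + 4·1584 + 1·1000 + 3·1230 = 1602 + 2250 + 3936 + 6336 + 1000 + 3690 = 18814
Weight total: 2 + 6 + 3 + 4 + 1 + 3 = 19
WMA = 18814 / 19 = 990.21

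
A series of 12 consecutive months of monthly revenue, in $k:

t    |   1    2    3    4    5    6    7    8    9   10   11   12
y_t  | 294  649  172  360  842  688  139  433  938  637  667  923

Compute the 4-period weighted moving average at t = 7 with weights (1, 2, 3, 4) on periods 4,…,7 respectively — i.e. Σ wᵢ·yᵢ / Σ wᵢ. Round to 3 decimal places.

466.400

Weighted sum: 1·360 + 2·842 + 3·688 + 4·139 = 360 + 1684 + 2064 + 556 = 4664
Weight total: 1 + 2 + 3 + 4 = 10
WMA = 4664 / 10 = 466.400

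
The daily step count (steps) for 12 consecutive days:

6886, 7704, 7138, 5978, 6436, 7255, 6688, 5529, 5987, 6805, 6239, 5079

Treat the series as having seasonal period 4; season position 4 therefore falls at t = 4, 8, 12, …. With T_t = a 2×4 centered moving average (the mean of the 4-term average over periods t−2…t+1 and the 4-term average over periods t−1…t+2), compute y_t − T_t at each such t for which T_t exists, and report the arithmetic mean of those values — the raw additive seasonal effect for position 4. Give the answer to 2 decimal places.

-779.69

Season position 4 occurs at t = 4, 8 (where T_t is defined).
t=4: T_4 = 6757.8750; y_4 − T_4 = 5978 − 6757.8750 = -779.8750
t=8: T_8 = 6308.5000; y_8 − T_8 = 5529 − 6308.5000 = -779.5000
Mean deviation: (-779.8750 + -779.5000) / 2 = -779.69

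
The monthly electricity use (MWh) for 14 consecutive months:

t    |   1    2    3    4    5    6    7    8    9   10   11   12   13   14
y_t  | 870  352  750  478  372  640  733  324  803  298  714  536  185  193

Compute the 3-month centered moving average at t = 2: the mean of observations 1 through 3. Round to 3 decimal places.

657.333

Sum of periods 1–3: 870 + 352 + 750 = 1972
Divide by 3: 1972 / 3 = 657.333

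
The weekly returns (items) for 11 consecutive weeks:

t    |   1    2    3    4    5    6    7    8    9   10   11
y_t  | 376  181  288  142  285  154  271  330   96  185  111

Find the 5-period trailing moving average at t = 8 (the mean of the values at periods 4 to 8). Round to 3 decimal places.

Sum of periods 4–8: 142 + 285 + 154 + 271 + 330 = 1182
Divide by 5: 1182 / 5 = 236.400

236.400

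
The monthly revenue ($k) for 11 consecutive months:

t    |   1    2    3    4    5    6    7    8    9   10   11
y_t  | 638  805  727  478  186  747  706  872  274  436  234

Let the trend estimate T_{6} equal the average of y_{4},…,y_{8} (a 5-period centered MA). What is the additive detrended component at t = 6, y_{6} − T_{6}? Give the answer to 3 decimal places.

Trend T_6 = (478 + 186 + 747 + 706 + 872) / 5 = 2989/5 = 597.80000
Detrended value: 747 − 597.80000 = 149.200

149.200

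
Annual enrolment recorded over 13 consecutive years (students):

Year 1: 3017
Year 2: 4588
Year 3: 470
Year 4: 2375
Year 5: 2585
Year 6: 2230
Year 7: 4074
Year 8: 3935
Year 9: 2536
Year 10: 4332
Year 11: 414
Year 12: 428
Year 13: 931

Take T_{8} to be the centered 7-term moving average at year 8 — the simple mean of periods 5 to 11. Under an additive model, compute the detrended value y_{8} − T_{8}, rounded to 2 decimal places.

Trend T_8 = (2585 + 2230 + 4074 + 3935 + 2536 + 4332 + 414) / 7 = 20106/7 = 2872.2857
Detrended value: 3935 − 2872.2857 = 1062.71

1062.71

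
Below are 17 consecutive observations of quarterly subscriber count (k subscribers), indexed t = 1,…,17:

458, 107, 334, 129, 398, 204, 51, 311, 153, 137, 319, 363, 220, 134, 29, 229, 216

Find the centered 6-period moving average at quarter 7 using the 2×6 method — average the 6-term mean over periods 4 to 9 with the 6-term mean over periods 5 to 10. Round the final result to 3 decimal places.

208.333

Sum over 4–9: 129 + 398 + 204 + 51 + 311 + 153 = 1246
Sum over 5–10: 398 + 204 + 51 + 311 + 153 + 137 = 1254
CMA at t=7 = (1246 + 1254) / (2·6) = 2500 / 12 = 208.333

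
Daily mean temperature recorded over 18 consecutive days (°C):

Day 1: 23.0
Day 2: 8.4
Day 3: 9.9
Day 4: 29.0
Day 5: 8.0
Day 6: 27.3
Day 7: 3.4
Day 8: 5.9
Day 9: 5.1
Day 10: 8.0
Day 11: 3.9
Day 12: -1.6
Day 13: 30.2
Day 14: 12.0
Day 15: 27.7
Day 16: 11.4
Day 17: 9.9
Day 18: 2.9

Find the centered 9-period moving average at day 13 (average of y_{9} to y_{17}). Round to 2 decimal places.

11.84

Sum of periods 9–17: 5.1 + 8.0 + 3.9 + (-1.6) + 30.2 + 12.0 + 27.7 + 11.4 + 9.9 = 106.6
Divide by 9: 106.6 / 9 = 11.84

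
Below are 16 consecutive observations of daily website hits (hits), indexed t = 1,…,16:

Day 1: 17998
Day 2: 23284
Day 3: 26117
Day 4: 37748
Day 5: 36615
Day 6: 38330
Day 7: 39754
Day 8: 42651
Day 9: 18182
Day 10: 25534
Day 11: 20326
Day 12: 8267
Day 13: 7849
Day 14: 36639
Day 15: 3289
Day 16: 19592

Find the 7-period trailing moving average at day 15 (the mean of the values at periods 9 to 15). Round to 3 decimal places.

17155.143

Sum of periods 9–15: 18182 + 25534 + 20326 + 8267 + 7849 + 36639 + 3289 = 120086
Divide by 7: 120086 / 7 = 17155.143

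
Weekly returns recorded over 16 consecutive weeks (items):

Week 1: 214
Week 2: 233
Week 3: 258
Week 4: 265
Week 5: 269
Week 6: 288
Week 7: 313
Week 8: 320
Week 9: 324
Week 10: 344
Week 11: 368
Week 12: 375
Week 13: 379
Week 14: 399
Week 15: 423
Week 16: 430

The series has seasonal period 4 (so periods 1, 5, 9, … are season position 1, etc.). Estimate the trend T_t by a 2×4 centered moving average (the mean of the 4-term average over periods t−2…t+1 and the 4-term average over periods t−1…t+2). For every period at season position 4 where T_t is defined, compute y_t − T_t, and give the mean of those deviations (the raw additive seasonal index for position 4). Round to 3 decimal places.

1.750

Season position 4 occurs at t = 4, 8, 12 (where T_t is defined).
t=4: T_4 = 263.12500; y_4 − T_4 = 265 − 263.12500 = 1.87500
t=8: T_8 = 318.25000; y_8 − T_8 = 320 − 318.25000 = 1.75000
t=12: T_12 = 373.37500; y_12 − T_12 = 375 − 373.37500 = 1.62500
Mean deviation: (1.87500 + 1.75000 + 1.62500) / 3 = 1.750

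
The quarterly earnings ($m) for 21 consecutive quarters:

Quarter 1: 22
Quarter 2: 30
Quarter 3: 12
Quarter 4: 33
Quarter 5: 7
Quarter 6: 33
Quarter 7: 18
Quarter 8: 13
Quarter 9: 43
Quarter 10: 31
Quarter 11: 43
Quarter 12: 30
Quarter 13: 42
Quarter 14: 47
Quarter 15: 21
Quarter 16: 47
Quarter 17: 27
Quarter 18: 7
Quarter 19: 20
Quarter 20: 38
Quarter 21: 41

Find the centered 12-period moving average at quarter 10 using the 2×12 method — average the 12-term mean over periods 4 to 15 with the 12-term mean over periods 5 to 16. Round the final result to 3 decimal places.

Sum over 4–15: 33 + 7 + 33 + 18 + 13 + 43 + 31 + 43 + 30 + 42 + 47 + 21 = 361
Sum over 5–16: 7 + 33 + 18 + 13 + 43 + 31 + 43 + 30 + 42 + 47 + 21 + 47 = 375
CMA at t=10 = (361 + 375) / (2·12) = 736 / 24 = 30.667

30.667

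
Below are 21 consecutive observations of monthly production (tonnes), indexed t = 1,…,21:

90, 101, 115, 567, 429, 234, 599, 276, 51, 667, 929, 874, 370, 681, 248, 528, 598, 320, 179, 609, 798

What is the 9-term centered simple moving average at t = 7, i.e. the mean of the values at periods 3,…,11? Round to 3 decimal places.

Sum of periods 3–11: 115 + 567 + 429 + 234 + 599 + 276 + 51 + 667 + 929 = 3867
Divide by 9: 3867 / 9 = 429.667

429.667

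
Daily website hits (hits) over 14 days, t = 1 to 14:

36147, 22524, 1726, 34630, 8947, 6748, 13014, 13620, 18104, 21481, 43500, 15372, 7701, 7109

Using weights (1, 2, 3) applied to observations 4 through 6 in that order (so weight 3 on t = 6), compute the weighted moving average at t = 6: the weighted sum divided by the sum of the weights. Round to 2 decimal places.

12128.00

Weighted sum: 1·34630 + 2·8947 + 3·6748 = 34630 + 17894 + 20244 = 72768
Weight total: 1 + 2 + 3 = 6
WMA = 72768 / 6 = 12128.00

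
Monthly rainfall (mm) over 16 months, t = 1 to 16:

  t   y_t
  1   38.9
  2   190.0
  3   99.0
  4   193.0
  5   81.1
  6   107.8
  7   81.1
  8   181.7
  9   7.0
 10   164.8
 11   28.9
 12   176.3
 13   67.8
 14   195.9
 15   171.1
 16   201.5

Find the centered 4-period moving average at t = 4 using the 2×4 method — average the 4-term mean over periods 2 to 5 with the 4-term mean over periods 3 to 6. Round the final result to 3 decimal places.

Sum over 2–5: 190.0 + 99.0 + 193.0 + 81.1 = 563.1
Sum over 3–6: 99.0 + 193.0 + 81.1 + 107.8 = 480.9
CMA at t=4 = (563.1 + 480.9) / (2·4) = 1044.0 / 8 = 130.500

130.500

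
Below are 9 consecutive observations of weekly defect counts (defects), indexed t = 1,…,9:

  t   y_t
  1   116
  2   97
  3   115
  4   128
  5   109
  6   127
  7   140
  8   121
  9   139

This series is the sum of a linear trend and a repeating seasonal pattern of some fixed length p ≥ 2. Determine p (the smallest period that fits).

3

First differences y_{t+1} − y_t: -19, 18, 13, -19, 18, 13, -19, 18, …
The difference pattern repeats every 3 terms and not for any smaller step, so p = 3.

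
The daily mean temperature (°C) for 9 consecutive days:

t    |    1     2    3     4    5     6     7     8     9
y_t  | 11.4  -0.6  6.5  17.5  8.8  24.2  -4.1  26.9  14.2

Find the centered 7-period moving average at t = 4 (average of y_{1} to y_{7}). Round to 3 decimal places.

9.100

Sum of periods 1–7: 11.4 + (-0.6) + 6.5 + 17.5 + 8.8 + 24.2 + (-4.1) = 63.7
Divide by 7: 63.7 / 7 = 9.100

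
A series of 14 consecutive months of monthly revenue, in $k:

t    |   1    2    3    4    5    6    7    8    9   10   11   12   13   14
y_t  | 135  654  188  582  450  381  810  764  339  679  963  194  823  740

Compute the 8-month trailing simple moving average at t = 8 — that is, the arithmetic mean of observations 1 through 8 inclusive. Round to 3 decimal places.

495.500

Sum of periods 1–8: 135 + 654 + 188 + 582 + 450 + 381 + 810 + 764 = 3964
Divide by 8: 3964 / 8 = 495.500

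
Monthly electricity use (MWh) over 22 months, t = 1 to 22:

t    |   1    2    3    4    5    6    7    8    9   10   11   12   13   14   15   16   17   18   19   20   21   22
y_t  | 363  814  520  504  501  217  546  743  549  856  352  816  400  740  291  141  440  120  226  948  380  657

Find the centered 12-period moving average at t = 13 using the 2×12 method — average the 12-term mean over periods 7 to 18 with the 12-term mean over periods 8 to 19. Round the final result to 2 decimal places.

486.17

Sum over 7–18: 546 + 743 + 549 + 856 + 352 + 816 + 400 + 740 + 291 + 141 + 440 + 120 = 5994
Sum over 8–19: 743 + 549 + 856 + 352 + 816 + 400 + 740 + 291 + 141 + 440 + 120 + 226 = 5674
CMA at t=13 = (5994 + 5674) / (2·12) = 11668 / 24 = 486.17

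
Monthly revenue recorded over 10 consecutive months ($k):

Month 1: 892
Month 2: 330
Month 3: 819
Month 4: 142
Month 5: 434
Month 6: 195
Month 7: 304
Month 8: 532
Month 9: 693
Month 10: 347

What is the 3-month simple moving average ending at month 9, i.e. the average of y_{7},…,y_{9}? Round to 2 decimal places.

509.67

Sum of periods 7–9: 304 + 532 + 693 = 1529
Divide by 3: 1529 / 3 = 509.67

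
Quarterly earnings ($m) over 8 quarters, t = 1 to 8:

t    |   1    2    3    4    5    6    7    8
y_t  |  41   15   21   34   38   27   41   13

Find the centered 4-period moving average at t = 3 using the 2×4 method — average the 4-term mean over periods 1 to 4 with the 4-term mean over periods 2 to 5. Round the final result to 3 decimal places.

Sum over 1–4: 41 + 15 + 21 + 34 = 111
Sum over 2–5: 15 + 21 + 34 + 38 = 108
CMA at t=3 = (111 + 108) / (2·4) = 219 / 8 = 27.375

27.375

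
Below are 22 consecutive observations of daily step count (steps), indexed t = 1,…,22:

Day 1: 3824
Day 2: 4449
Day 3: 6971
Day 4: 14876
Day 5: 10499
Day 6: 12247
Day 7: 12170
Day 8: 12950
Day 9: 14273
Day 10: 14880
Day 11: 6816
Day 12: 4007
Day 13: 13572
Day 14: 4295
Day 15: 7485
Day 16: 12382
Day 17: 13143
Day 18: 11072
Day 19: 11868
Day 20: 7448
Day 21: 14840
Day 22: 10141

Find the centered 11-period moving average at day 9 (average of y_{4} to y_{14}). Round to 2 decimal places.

10962.27

Sum of periods 4–14: 14876 + 10499 + 12247 + 12170 + 12950 + 14273 + 14880 + 6816 + 4007 + 13572 + 4295 = 120585
Divide by 11: 120585 / 11 = 10962.27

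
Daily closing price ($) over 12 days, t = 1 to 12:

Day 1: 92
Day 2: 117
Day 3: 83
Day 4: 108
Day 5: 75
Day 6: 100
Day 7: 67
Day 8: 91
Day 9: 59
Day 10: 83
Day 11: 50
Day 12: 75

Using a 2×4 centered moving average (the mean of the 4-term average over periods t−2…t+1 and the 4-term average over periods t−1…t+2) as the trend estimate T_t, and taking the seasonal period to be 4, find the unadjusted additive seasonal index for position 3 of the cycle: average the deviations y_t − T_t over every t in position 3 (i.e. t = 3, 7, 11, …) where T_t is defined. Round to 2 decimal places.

Season position 3 occurs at t = 3, 7 (where T_t is defined).
t=3: T_3 = 97.8750; y_3 − T_3 = 83 − 97.8750 = -14.8750
t=7: T_7 = 81.2500; y_7 − T_7 = 67 − 81.2500 = -14.2500
Mean deviation: (-14.8750 + -14.2500) / 2 = -14.56

-14.56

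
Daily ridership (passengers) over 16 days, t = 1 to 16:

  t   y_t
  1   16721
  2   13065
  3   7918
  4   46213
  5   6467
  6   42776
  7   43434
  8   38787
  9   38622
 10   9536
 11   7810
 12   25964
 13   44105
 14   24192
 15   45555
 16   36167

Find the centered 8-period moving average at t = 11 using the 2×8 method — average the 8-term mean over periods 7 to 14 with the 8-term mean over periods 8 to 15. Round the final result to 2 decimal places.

29188.81

Sum over 7–14: 43434 + 38787 + 38622 + 9536 + 7810 + 25964 + 44105 + 24192 = 232450
Sum over 8–15: 38787 + 38622 + 9536 + 7810 + 25964 + 44105 + 24192 + 45555 = 234571
CMA at t=11 = (232450 + 234571) / (2·8) = 467021 / 16 = 29188.81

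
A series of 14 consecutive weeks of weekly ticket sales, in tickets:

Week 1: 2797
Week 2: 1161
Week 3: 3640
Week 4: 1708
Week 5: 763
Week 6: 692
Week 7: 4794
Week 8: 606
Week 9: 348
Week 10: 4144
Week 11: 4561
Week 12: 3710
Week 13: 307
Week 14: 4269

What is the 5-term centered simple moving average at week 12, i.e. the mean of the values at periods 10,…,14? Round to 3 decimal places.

Sum of periods 10–14: 4144 + 4561 + 3710 + 307 + 4269 = 16991
Divide by 5: 16991 / 5 = 3398.200

3398.200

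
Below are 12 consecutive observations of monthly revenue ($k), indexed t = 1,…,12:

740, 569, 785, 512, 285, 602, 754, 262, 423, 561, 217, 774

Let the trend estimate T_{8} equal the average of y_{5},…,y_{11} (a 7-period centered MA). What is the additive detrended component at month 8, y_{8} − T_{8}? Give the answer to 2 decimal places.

-181.43

Trend T_8 = (285 + 602 + 754 + 262 + 423 + 561 + 217) / 7 = 3104/7 = 443.4286
Detrended value: 262 − 443.4286 = -181.43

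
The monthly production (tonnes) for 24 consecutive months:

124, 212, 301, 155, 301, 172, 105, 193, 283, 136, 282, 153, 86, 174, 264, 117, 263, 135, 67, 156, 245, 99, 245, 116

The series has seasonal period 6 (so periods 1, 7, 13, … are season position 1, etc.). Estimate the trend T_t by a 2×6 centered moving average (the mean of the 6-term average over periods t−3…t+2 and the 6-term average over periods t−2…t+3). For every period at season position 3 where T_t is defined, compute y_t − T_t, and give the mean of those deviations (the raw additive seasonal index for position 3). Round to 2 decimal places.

Season position 3 occurs at t = 9, 15, 21 (where T_t is defined).
t=9: T_9 = 193.5833; y_9 − T_9 = 283 − 193.5833 = 89.4167
t=15: T_15 = 174.6667; y_15 − T_15 = 264 − 174.6667 = 89.3333
t=21: T_21 = 156.2500; y_21 − T_21 = 245 − 156.2500 = 88.7500
Mean deviation: (89.4167 + 89.3333 + 88.7500) / 3 = 89.17

89.17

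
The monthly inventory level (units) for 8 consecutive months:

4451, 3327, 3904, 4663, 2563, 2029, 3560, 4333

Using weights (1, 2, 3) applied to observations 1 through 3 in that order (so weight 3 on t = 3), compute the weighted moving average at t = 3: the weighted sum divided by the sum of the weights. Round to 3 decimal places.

Weighted sum: 1·4451 + 2·3327 + 3·3904 = 4451 + 6654 + 11712 = 22817
Weight total: 1 + 2 + 3 = 6
WMA = 22817 / 6 = 3802.833

3802.833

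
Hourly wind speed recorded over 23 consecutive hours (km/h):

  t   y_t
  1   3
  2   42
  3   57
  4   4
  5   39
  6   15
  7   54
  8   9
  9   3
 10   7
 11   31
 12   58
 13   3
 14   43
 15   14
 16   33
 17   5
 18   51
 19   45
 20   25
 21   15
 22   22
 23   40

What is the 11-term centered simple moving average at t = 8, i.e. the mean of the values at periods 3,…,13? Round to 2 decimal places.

Sum of periods 3–13: 57 + 4 + 39 + 15 + 54 + 9 + 3 + 7 + 31 + 58 + 3 = 280
Divide by 11: 280 / 11 = 25.45

25.45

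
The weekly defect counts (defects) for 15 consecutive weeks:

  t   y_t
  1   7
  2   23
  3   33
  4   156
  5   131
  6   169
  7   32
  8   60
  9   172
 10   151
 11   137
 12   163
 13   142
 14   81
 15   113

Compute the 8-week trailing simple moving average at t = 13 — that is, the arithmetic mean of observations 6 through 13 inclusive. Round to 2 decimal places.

Sum of periods 6–13: 169 + 32 + 60 + 172 + 151 + 137 + 163 + 142 = 1026
Divide by 8: 1026 / 8 = 128.25

128.25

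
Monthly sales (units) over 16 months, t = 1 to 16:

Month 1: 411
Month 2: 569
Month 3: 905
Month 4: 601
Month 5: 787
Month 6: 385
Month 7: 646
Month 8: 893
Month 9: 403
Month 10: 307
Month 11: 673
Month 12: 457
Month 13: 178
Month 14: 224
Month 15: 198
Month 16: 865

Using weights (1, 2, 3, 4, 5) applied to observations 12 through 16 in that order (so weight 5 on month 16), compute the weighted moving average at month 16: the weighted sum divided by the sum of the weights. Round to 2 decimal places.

440.13

Weighted sum: 1·457 + 2·178 + 3·224 + 4·198 + 5·865 = 457 + 356 + 672 + 792 + 4325 = 6602
Weight total: 1 + 2 + 3 + 4 + 5 = 15
WMA = 6602 / 15 = 440.13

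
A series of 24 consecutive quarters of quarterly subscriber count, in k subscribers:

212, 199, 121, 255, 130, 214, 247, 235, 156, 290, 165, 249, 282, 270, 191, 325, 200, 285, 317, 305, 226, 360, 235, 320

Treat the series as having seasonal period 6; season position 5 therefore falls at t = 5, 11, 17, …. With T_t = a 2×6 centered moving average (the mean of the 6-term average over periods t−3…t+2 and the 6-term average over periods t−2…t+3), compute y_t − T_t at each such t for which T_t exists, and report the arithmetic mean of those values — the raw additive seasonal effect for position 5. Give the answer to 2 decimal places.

Season position 5 occurs at t = 5, 11, 17 (where T_t is defined).
t=5: T_5 = 197.3333; y_5 − T_5 = 130 − 197.3333 = -67.3333
t=11: T_11 = 232.4167; y_11 − T_11 = 165 − 232.4167 = -67.4167
t=17: T_17 = 267.5833; y_17 − T_17 = 200 − 267.5833 = -67.5833
Mean deviation: (-67.3333 + -67.4167 + -67.5833) / 3 = -67.44

-67.44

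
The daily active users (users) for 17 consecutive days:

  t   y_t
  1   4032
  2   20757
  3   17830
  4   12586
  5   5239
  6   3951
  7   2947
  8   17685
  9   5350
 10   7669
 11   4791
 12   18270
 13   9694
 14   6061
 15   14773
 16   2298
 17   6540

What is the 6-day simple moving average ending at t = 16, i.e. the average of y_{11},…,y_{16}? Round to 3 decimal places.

9314.500

Sum of periods 11–16: 4791 + 18270 + 9694 + 6061 + 14773 + 2298 = 55887
Divide by 6: 55887 / 6 = 9314.500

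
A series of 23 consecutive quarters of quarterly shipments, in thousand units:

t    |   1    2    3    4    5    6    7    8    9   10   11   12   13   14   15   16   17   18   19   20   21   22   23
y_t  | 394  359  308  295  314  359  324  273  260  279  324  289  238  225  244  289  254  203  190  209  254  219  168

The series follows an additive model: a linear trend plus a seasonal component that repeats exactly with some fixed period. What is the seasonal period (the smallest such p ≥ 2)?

5

First differences y_{t+1} − y_t: -35, -51, -13, 19, 45, -35, -51, -13, 19, 45, -35, -51, …
The difference pattern repeats every 5 terms and not for any smaller step, so p = 5.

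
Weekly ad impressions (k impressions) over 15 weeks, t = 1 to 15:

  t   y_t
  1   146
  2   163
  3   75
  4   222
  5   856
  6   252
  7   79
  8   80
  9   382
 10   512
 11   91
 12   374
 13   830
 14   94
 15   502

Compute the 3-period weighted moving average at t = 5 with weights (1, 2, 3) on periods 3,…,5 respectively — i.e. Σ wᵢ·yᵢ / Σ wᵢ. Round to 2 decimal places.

514.50

Weighted sum: 1·75 + 2·222 + 3·856 = 75 + 444 + 2568 = 3087
Weight total: 1 + 2 + 3 = 6
WMA = 3087 / 6 = 514.50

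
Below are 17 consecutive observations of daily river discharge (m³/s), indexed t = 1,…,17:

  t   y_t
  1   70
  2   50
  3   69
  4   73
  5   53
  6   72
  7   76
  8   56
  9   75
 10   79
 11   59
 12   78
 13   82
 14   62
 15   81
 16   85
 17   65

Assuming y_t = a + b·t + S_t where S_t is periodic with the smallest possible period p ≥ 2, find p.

3

First differences y_{t+1} − y_t: -20, 19, 4, -20, 19, 4, -20, 19, …
The difference pattern repeats every 3 terms and not for any smaller step, so p = 3.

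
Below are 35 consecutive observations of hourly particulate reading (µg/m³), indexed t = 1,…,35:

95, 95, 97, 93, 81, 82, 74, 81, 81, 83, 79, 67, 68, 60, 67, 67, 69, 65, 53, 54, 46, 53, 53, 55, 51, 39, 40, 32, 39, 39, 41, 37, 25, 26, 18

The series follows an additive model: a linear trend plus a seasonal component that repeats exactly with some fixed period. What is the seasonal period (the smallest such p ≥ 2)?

7

First differences y_{t+1} − y_t: 0, 2, -4, -12, 1, -8, 7, 0, 2, -4, -12, 1, -8, 7, 0, 2, …
The difference pattern repeats every 7 terms and not for any smaller step, so p = 7.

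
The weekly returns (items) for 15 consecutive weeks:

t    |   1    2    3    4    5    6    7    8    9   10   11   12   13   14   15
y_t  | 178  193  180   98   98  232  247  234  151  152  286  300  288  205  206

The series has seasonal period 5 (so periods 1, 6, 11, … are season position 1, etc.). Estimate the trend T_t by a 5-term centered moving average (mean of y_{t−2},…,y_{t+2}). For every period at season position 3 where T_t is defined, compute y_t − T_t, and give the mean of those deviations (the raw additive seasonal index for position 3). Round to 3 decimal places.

Season position 3 occurs at t = 3, 8, 13 (where T_t is defined).
t=3: T_3 = 149.40000; y_3 − T_3 = 180 − 149.40000 = 30.60000
t=8: T_8 = 203.20000; y_8 − T_8 = 234 − 203.20000 = 30.80000
t=13: T_13 = 257.00000; y_13 − T_13 = 288 − 257.00000 = 31.00000
Mean deviation: (30.60000 + 30.80000 + 31.00000) / 3 = 30.800

30.800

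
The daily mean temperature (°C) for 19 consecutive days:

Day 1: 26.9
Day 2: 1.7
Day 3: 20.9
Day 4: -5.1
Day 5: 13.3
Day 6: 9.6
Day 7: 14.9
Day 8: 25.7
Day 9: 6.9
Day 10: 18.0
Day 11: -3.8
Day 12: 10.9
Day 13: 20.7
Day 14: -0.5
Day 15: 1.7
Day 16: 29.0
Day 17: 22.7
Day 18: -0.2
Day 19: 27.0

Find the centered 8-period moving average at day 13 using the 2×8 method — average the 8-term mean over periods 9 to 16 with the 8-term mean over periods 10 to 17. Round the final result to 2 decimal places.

Sum over 9–16: 6.9 + 18.0 + (-3.8) + 10.9 + 20.7 + (-0.5) + 1.7 + 29.0 = 82.9
Sum over 10–17: 18.0 + (-3.8) + 10.9 + 20.7 + (-0.5) + 1.7 + 29.0 + 22.7 = 98.7
CMA at t=13 = (82.9 + 98.7) / (2·8) = 181.6 / 16 = 11.35

11.35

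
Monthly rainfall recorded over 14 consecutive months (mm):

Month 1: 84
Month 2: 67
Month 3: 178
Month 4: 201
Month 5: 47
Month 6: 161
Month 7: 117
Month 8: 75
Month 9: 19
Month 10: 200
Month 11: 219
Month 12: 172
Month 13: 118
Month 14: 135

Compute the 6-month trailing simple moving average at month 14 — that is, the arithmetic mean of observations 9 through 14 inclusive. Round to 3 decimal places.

143.833

Sum of periods 9–14: 19 + 200 + 219 + 172 + 118 + 135 = 863
Divide by 6: 863 / 6 = 143.833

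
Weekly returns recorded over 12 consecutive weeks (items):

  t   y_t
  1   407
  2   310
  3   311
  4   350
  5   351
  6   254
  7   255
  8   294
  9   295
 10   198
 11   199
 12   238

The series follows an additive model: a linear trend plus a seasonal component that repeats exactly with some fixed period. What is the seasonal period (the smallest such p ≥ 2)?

First differences y_{t+1} − y_t: -97, 1, 39, 1, -97, 1, 39, 1, -97, 1, …
The difference pattern repeats every 4 terms and not for any smaller step, so p = 4.

4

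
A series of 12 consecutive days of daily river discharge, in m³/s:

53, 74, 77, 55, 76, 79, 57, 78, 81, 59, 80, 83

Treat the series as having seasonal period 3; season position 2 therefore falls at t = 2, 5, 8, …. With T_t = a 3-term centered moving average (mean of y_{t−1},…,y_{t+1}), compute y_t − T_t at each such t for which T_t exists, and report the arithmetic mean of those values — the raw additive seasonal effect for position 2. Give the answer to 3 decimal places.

Season position 2 occurs at t = 2, 5, 8, 11 (where T_t is defined).
t=2: T_2 = 68.00000; y_2 − T_2 = 74 − 68.00000 = 6.00000
t=5: T_5 = 70.00000; y_5 − T_5 = 76 − 70.00000 = 6.00000
t=8: T_8 = 72.00000; y_8 − T_8 = 78 − 72.00000 = 6.00000
t=11: T_11 = 74.00000; y_11 − T_11 = 80 − 74.00000 = 6.00000
Mean deviation: (6.00000 + 6.00000 + 6.00000 + 6.00000) / 4 = 6.000

6.000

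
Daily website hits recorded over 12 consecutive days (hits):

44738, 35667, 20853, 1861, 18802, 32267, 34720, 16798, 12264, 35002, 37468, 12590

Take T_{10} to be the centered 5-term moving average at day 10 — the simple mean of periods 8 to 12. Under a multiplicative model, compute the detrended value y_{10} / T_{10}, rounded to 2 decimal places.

1.53

Trend T_10 = (16798 + 12264 + 35002 + 37468 + 12590) / 5 = 114122/5 = 22824.4000
Ratio to trend: 35002 / 22824.4000 = 1.53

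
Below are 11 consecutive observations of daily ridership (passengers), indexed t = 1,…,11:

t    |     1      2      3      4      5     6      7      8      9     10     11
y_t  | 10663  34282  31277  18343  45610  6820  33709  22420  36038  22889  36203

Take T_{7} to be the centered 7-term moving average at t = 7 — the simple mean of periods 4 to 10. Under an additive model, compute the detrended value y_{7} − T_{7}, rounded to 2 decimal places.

Trend T_7 = (18343 + 45610 + 6820 + 33709 + 22420 + 36038 + 22889) / 7 = 185829/7 = 26547.0000
Detrended value: 33709 − 26547.0000 = 7162.00

7162.00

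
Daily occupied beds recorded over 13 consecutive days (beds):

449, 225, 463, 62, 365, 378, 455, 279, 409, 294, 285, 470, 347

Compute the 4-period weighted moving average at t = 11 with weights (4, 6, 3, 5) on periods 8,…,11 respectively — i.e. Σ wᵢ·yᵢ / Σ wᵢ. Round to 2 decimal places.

326.50

Weighted sum: 4·279 + 6·409 + 3·294 + 5·285 = 1116 + 2454 + 882 + 1425 = 5877
Weight total: 4 + 6 + 3 + 5 = 18
WMA = 5877 / 18 = 326.50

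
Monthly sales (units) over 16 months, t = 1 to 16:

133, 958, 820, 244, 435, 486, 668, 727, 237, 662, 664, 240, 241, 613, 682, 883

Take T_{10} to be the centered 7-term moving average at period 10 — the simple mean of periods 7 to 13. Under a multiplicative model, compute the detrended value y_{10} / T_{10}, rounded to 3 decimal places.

1.347

Trend T_10 = (668 + 727 + 237 + 662 + 664 + 240 + 241) / 7 = 3439/7 = 491.28571
Ratio to trend: 662 / 491.28571 = 1.347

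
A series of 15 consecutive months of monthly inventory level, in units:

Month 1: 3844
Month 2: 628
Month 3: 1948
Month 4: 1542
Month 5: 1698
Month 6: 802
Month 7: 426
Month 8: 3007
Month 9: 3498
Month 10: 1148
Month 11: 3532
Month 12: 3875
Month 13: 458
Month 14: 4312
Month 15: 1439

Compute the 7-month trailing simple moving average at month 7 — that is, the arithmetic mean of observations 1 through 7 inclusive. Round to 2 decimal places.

1555.43

Sum of periods 1–7: 3844 + 628 + 1948 + 1542 + 1698 + 802 + 426 = 10888
Divide by 7: 10888 / 7 = 1555.43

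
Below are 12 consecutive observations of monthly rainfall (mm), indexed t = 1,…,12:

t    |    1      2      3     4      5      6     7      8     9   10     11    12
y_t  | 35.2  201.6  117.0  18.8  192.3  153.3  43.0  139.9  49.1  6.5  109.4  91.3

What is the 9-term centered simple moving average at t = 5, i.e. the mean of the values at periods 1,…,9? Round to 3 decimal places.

Sum of periods 1–9: 35.2 + 201.6 + 117.0 + 18.8 + 192.3 + 153.3 + 43.0 + 139.9 + 49.1 = 950.2
Divide by 9: 950.2 / 9 = 105.578

105.578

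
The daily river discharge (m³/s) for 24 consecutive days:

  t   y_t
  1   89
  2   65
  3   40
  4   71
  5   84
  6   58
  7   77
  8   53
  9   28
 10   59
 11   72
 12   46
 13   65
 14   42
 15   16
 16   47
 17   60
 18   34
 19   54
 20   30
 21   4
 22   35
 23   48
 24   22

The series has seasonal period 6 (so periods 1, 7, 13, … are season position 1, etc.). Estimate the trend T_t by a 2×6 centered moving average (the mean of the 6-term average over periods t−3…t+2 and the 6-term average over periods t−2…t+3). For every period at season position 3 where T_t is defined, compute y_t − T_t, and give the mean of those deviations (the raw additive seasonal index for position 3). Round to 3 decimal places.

-29.000

Season position 3 occurs at t = 9, 15, 21 (where T_t is defined).
t=9: T_9 = 56.83333; y_9 − T_9 = 28 − 56.83333 = -28.83333
t=15: T_15 = 45.00000; y_15 − T_15 = 16 − 45.00000 = -29.00000
t=21: T_21 = 33.16667; y_21 − T_21 = 4 − 33.16667 = -29.16667
Mean deviation: (-28.83333 + -29.00000 + -29.16667) / 3 = -29.000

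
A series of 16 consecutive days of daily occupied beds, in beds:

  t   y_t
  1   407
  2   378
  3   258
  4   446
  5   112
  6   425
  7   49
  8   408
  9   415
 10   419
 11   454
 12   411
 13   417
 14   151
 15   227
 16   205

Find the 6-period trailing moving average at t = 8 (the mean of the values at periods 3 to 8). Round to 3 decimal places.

283.000

Sum of periods 3–8: 258 + 446 + 112 + 425 + 49 + 408 = 1698
Divide by 6: 1698 / 6 = 283.000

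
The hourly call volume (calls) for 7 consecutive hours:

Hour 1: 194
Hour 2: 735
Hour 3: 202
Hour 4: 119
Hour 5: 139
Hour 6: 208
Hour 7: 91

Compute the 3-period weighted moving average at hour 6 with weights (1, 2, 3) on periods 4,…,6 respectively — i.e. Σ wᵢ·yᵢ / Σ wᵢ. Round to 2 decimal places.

170.17

Weighted sum: 1·119 + 2·139 + 3·208 = 119 + 278 + 624 = 1021
Weight total: 1 + 2 + 3 = 6
WMA = 1021 / 6 = 170.17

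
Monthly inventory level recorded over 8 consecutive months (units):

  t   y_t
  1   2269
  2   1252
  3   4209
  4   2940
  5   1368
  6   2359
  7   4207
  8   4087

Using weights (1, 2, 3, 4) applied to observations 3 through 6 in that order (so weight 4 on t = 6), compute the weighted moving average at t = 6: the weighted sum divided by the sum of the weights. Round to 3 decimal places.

2362.900

Weighted sum: 1·4209 + 2·2940 + 3·1368 + 4·2359 = 4209 + 5880 + 4104 + 9436 = 23629
Weight total: 1 + 2 + 3 + 4 = 10
WMA = 23629 / 10 = 2362.900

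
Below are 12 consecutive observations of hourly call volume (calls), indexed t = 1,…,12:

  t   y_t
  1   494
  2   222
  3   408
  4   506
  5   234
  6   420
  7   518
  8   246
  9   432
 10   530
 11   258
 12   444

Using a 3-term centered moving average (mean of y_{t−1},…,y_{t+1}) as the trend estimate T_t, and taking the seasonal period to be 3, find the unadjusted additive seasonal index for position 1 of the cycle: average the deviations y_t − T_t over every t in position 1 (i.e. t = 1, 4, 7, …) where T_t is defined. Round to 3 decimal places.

Season position 1 occurs at t = 4, 7, 10 (where T_t is defined).
t=4: T_4 = 382.66667; y_4 − T_4 = 506 − 382.66667 = 123.33333
t=7: T_7 = 394.66667; y_7 − T_7 = 518 − 394.66667 = 123.33333
t=10: T_10 = 406.66667; y_10 − T_10 = 530 − 406.66667 = 123.33333
Mean deviation: (123.33333 + 123.33333 + 123.33333) / 3 = 123.333

123.333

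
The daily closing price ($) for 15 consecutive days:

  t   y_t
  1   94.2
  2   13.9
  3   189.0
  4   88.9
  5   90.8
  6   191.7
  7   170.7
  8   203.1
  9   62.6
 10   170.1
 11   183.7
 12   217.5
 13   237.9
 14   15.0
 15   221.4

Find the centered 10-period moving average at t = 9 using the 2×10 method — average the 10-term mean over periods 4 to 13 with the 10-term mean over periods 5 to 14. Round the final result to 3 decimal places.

158.005

Sum over 4–13: 88.9 + 90.8 + 191.7 + 170.7 + 203.1 + 62.6 + 170.1 + 183.7 + 217.5 + 237.9 = 1617.0
Sum over 5–14: 90.8 + 191.7 + 170.7 + 203.1 + 62.6 + 170.1 + 183.7 + 217.5 + 237.9 + 15.0 = 1543.1
CMA at t=9 = (1617.0 + 1543.1) / (2·10) = 3160.1 / 20 = 158.005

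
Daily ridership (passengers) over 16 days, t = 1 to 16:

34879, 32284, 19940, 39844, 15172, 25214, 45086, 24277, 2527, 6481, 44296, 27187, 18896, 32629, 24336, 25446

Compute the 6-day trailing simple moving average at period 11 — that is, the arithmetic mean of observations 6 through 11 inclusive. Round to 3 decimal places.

Sum of periods 6–11: 25214 + 45086 + 24277 + 2527 + 6481 + 44296 = 147881
Divide by 6: 147881 / 6 = 24646.833

24646.833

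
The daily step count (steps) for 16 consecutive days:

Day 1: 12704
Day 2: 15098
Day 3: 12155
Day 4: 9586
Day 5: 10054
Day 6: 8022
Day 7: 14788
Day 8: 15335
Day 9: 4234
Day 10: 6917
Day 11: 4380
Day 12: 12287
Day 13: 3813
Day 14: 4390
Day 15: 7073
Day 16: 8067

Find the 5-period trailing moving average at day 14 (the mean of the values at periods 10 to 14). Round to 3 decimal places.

Sum of periods 10–14: 6917 + 4380 + 12287 + 3813 + 4390 = 31787
Divide by 5: 31787 / 5 = 6357.400

6357.400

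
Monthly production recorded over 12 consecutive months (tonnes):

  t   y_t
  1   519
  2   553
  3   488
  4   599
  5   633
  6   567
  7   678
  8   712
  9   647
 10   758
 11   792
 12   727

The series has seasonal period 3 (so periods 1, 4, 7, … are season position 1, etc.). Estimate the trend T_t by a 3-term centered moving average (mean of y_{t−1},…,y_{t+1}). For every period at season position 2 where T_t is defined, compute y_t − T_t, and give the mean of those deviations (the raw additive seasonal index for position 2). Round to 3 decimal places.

33.083

Season position 2 occurs at t = 2, 5, 8, 11 (where T_t is defined).
t=2: T_2 = 520.00000; y_2 − T_2 = 553 − 520.00000 = 33.00000
t=5: T_5 = 599.66667; y_5 − T_5 = 633 − 599.66667 = 33.33333
t=8: T_8 = 679.00000; y_8 − T_8 = 712 − 679.00000 = 33.00000
t=11: T_11 = 759.00000; y_11 − T_11 = 792 − 759.00000 = 33.00000
Mean deviation: (33.00000 + 33.33333 + 33.00000 + 33.00000) / 4 = 33.083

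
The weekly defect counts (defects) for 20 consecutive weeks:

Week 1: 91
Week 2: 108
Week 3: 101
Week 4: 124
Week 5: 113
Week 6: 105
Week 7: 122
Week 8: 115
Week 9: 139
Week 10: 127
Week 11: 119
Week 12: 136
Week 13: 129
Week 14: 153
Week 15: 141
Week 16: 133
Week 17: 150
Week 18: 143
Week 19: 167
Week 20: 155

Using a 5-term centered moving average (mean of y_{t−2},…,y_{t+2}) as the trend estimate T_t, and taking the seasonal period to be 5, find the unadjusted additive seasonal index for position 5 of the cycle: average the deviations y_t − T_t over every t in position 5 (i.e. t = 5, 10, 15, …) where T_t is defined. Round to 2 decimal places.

Season position 5 occurs at t = 5, 10, 15 (where T_t is defined).
t=5: T_5 = 113.0000; y_5 − T_5 = 113 − 113.0000 = 0.0000
t=10: T_10 = 127.2000; y_10 − T_10 = 127 − 127.2000 = -0.2000
t=15: T_15 = 141.2000; y_15 − T_15 = 141 − 141.2000 = -0.2000
Mean deviation: (0.0000 + -0.2000 + -0.2000) / 3 = -0.13

-0.13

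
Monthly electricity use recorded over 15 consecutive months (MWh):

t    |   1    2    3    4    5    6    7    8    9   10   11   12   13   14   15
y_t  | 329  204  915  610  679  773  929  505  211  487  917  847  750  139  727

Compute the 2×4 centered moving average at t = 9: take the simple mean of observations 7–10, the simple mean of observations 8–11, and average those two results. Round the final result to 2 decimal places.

531.50

Sum over 7–10: 929 + 505 + 211 + 487 = 2132
Sum over 8–11: 505 + 211 + 487 + 917 = 2120
CMA at t=9 = (2132 + 2120) / (2·4) = 4252 / 8 = 531.50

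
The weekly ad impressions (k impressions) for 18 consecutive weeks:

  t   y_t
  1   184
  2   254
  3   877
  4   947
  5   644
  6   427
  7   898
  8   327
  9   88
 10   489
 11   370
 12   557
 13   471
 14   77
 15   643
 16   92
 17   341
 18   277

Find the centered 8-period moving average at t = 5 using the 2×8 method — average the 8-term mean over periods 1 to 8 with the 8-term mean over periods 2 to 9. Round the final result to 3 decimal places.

563.750

Sum over 1–8: 184 + 254 + 877 + 947 + 644 + 427 + 898 + 327 = 4558
Sum over 2–9: 254 + 877 + 947 + 644 + 427 + 898 + 327 + 88 = 4462
CMA at t=5 = (4558 + 4462) / (2·8) = 9020 / 16 = 563.750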